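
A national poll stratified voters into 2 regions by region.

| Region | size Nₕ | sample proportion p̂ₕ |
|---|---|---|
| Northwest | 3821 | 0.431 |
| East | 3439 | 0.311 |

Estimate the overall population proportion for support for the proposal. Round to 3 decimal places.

N = 3821 + 3439 = 7260.
Overall proportion = Σ (Nₕ/N)·p̂ₕ.
Σ Nₕp̂ₕ = 1646.851 + 1069.529 = 2716.38.
2716.38 / 7260 = 0.37416... → 0.374.

0.374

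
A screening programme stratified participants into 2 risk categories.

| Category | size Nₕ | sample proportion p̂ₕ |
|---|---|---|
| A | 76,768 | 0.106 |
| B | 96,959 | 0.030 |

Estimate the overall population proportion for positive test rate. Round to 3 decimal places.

0.064

N = 76768 + 96959 = 173727.
Overall proportion = Σ (Nₕ/N)·p̂ₕ.
Σ Nₕp̂ₕ = 8137.408 + 2908.77 = 11046.178.
11046.178 / 173727 = 0.06358... → 0.064.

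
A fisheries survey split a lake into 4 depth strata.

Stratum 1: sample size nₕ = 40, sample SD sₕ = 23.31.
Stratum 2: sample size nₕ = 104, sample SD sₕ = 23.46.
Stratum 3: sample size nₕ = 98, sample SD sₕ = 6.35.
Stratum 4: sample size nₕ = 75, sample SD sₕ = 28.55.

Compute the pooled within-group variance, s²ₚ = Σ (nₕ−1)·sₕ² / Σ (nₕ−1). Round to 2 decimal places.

454.02

Degrees of freedom: 39 + 103 + 97 + 74 = 313.
Σ(nₕ−1)sₕ² = 39·543.3561 + 103·550.3716 + 97·40.3225 + 74·815.1025 = 142108.0302.
s²ₚ = 142108.0302 / 313 = 454.0193... → 454.02.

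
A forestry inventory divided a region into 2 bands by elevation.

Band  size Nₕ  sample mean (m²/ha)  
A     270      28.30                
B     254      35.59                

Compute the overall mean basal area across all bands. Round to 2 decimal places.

31.83

N = 270 + 254 = 524.
Overall mean = Σ (Nₕ/N)·x̄ₕ — weight by population share, not a simple average.
Σ Nₕx̄ₕ = 270·28.30 + 254·35.59 = 7641 + 9039.86 = 16680.86.
Divide by N: 16680.86 / 524 = 31.8337... → 31.83.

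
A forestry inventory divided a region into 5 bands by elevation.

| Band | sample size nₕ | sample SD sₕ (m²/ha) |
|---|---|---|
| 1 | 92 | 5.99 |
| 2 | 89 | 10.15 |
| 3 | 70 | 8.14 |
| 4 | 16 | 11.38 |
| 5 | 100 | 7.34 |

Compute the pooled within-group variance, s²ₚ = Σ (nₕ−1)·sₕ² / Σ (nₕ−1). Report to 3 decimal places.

Degrees of freedom: 91 + 88 + 69 + 15 + 99 = 362.
Σ(nₕ−1)sₕ² = 91·35.8801 + 88·103.0225 + 69·66.2596 + 15·129.5044 + 99·53.8756 = 24179.2319.
s²ₚ = 24179.2319 / 362 = 66.79346... → 66.793.

66.793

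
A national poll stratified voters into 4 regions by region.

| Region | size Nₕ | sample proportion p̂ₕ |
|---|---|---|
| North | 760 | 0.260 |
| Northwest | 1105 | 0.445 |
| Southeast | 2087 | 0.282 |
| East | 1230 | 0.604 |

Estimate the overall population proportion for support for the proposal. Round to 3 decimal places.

0.390

Wₕ = Nₕ/N with N = 5182: 0.1467, 0.2132, 0.4027, 0.2374.
p̂_st = 0.1467·0.260 + 0.2132·0.445 + 0.4027·0.282 + 0.2374·0.604 ≈ 0.38996... → 0.390.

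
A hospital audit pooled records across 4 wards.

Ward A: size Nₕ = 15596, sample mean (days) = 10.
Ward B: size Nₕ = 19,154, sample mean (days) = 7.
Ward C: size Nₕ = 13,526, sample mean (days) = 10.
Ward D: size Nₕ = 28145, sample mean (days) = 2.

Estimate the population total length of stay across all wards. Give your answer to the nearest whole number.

A: 15596·10 = 155960
B: 19154·7 = 134078
C: 13526·10 = 135260
D: 28145·2 = 56290
τ̂ = Σ Nₕx̄ₕ = 481588.

481588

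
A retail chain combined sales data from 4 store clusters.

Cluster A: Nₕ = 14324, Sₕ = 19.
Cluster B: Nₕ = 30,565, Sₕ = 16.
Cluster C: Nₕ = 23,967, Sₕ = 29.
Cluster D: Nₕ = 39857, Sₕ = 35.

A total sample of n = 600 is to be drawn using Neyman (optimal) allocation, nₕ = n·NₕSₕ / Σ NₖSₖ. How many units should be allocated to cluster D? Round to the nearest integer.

294

Σ NₕSₕ = 14324·19 + 30565·16 + 23967·29 + 39857·35 = 2851234.
Share for D: 1394995/2851234 = 0.48926.
n_D = 600 × 0.48926 = 293.556... → 294.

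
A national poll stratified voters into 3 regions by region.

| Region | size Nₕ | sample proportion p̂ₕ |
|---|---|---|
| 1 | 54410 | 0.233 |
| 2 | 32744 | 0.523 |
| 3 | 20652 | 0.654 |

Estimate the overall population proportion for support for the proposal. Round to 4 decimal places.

0.4017

N = 54410 + 32744 + 20652 = 107806.
Overall proportion = Σ (Nₕ/N)·p̂ₕ.
Σ Nₕp̂ₕ = 12677.53 + 17125.112 + 13506.408 = 43309.05.
43309.05 / 107806 = 0.401731... → 0.4017.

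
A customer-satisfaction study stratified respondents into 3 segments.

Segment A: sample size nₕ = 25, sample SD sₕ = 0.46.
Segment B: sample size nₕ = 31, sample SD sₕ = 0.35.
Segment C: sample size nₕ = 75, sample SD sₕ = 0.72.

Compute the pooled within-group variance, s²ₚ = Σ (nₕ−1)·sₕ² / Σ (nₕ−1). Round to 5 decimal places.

0.36809

A: (25−1)·0.46² = 24·0.2116 = 5.0784
B: (31−1)·0.35² = 30·0.1225 = 3.675
C: (75−1)·0.72² = 74·0.5184 = 38.3616
Numerator = 47.115; denominator = Σ(nₕ−1) = 128.
s²ₚ = 47.115/128 = 0.3680859... → 0.36809.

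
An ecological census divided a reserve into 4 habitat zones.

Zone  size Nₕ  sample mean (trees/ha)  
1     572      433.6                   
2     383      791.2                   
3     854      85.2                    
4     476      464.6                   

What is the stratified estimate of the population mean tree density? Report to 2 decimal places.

N = 572 + 383 + 854 + 476 = 2285.
Overall mean = Σ (Nₕ/N)·x̄ₕ — weight by population share, not a simple average.
Σ Nₕx̄ₕ = 572·433.6 + 383·791.2 + 854·85.2 + 476·464.6 = 248019.2 + 303029.6 + 72760.8 + 221149.6 = 844959.2.
Divide by N: 844959.2 / 2285 = 369.7852... → 369.79.

369.79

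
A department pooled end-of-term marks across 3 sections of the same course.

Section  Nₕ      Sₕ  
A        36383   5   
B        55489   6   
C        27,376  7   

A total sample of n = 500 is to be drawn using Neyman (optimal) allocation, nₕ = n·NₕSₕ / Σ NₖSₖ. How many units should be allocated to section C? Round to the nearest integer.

136

A: NₕSₕ = 36383·5 = 181915
B: NₕSₕ = 55489·6 = 332934
C: NₕSₕ = 27376·7 = 191632
Σ NₕSₕ = 706481.
n_C = 500·191632/706481 = 135.624... → 136.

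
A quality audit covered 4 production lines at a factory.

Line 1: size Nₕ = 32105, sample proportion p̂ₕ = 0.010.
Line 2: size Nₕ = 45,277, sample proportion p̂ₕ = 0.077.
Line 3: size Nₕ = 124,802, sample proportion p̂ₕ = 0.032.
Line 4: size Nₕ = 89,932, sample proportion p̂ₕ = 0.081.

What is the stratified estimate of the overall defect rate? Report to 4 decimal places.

0.0516

Wₕ = Nₕ/N with N = 292116: 0.1099, 0.1550, 0.4272, 0.3079.
p̂_st = 0.1099·0.010 + 0.1550·0.077 + 0.4272·0.032 + 0.3079·0.081 ≈ 0.051642... → 0.0516.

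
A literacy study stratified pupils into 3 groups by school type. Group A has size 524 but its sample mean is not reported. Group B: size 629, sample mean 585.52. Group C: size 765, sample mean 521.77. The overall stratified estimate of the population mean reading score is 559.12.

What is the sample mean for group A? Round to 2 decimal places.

N = 524 + 629 + 765 = 1918.
Overall total = μ·N = 559.12·1918 = 1072392.16.
Subtract the known strata: 629·585.52 + 765·521.77 = 767446.13.
Remaining total for group A: 1072392.16 − 767446.13 = 304946.03.
Divide by its size: 304946.03 / 524 = 581.9581... → 581.96.

581.96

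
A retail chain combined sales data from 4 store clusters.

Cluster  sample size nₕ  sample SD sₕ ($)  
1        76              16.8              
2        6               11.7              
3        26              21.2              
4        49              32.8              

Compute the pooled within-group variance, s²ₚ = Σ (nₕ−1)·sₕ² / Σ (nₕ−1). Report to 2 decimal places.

553.78

Degrees of freedom: 75 + 5 + 25 + 48 = 153.
Σ(nₕ−1)sₕ² = 75·282.24 + 5·136.89 + 25·449.44 + 48·1075.84 = 84728.77.
s²ₚ = 84728.77 / 153 = 553.7828... → 553.78.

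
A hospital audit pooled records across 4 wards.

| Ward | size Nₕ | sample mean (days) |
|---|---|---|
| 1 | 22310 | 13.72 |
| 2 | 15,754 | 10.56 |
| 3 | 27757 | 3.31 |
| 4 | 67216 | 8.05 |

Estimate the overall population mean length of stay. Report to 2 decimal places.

N = 133037; weights Wₕ = Nₕ/N = (0.1677, 0.1184, 0.2086, 0.5052).
x̄_st = Σ Wₕ·x̄ₕ = 0.1677·13.72 + 0.1184·10.56 + 0.2086·3.31 + 0.5052·8.05 ≈ 8.3091...
→ 8.31.

8.31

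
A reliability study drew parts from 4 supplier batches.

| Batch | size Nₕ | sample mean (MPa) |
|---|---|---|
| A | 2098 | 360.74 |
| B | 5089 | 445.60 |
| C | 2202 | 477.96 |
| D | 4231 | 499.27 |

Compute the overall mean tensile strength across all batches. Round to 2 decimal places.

454.43

x̄_st = (Σ Nₕx̄ₕ) / (Σ Nₕ) = (2098·360.74 + 5089·445.60 + 2202·477.96 + 4231·499.27) / 13620
= 6189370.21 / 13620 = 454.4325... → 454.43.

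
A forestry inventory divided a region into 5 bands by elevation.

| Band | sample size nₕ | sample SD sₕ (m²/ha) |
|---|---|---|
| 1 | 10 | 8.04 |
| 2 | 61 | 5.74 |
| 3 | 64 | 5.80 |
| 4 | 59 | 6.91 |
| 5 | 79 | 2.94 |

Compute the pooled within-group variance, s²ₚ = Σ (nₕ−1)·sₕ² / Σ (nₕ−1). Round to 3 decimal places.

30.304

Degrees of freedom: 9 + 60 + 63 + 58 + 78 = 268.
Σ(nₕ−1)sₕ² = 9·64.6416 + 60·32.9476 + 63·33.64 + 58·47.7481 + 78·8.6436 = 8121.541.
s²ₚ = 8121.541 / 268 = 30.30426... → 30.304.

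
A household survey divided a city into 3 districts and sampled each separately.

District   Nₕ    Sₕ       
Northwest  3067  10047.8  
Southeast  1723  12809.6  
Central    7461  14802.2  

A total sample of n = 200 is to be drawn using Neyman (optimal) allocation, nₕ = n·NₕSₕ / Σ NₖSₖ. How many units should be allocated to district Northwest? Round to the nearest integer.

Σ NₕSₕ = 3067·10047.8 + 1723·12809.6 + 7461·14802.2 = 163326757.6.
Share for Northwest: 30816602.6/163326757.6 = 0.18868.
n_Northwest = 200 × 0.18868 = 37.736... → 38.

38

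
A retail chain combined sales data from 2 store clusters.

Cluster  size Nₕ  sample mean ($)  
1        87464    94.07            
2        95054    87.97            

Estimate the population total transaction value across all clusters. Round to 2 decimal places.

Estimate total by summing Nₕ·x̄ₕ over strata.
87464·94.07 + 95054·87.97 = 8227738.48 + 8361900.38 = 16589638.86.

16589638.86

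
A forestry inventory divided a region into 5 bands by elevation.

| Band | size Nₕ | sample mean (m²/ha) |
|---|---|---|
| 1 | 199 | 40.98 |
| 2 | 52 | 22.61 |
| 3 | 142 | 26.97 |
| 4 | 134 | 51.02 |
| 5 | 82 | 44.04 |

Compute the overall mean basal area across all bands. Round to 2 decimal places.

N = 609; weights Wₕ = Nₕ/N = (0.3268, 0.0854, 0.2332, 0.2200, 0.1346).
x̄_st = Σ Wₕ·x̄ₕ = 0.3268·40.98 + 0.0854·22.61 + 0.2332·26.97 + 0.2200·51.02 + 0.1346·44.04 ≈ 38.7659...
→ 38.77.

38.77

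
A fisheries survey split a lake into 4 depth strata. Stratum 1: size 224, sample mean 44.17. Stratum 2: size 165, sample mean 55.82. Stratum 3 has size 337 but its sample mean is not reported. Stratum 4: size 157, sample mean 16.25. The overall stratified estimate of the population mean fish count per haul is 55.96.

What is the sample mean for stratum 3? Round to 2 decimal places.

N = 224 + 165 + 337 + 157 = 883.
Overall total = μ·N = 55.96·883 = 49412.68.
Subtract the known strata: 224·44.17 + 165·55.82 + 157·16.25 = 21655.63.
Remaining total for stratum 3: 49412.68 − 21655.63 = 27757.05.
Divide by its size: 27757.05 / 337 = 82.3651... → 82.37.

82.37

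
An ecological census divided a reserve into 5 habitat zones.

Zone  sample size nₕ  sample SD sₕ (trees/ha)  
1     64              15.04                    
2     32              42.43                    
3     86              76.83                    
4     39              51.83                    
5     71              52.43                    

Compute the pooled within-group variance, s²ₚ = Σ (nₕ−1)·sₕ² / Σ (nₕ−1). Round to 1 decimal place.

1: (64−1)·15.04² = 63·226.2016 = 14250.7008
2: (32−1)·42.43² = 31·1800.3049 = 55809.4519
3: (86−1)·76.83² = 85·5902.8489 = 501742.1565
4: (39−1)·51.83² = 38·2686.3489 = 102081.2582
5: (71−1)·52.43² = 70·2748.9049 = 192423.343
Numerator = 866306.9104; denominator = Σ(nₕ−1) = 287.
s²ₚ = 866306.9104/287 = 3018.491... → 3018.5.

3018.5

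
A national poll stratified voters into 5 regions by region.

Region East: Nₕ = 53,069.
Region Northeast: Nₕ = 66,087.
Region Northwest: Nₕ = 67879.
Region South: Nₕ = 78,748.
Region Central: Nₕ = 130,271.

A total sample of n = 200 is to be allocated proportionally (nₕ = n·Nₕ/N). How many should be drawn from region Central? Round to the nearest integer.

66

Share of region Central = 130271/396054 = 0.32892.
Allocate 200 × 0.32892 = 65.784... → 66.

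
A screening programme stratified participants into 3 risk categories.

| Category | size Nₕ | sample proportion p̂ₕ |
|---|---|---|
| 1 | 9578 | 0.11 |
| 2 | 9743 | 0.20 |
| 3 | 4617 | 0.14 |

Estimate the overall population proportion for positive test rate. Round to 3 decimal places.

N = 9578 + 9743 + 4617 = 23938.
Overall proportion = Σ (Nₕ/N)·p̂ₕ.
Σ Nₕp̂ₕ = 1053.58 + 1948.6 + 646.38 = 3648.56.
3648.56 / 23938 = 0.15242... → 0.152.

0.152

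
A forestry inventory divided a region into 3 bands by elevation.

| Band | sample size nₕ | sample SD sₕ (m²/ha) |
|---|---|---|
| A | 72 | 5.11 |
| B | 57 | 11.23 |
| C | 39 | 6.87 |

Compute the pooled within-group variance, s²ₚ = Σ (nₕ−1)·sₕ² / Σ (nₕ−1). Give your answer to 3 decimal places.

A: (72−1)·5.11² = 71·26.1121 = 1853.9591
B: (57−1)·11.23² = 56·126.1129 = 7062.3224
C: (39−1)·6.87² = 38·47.1969 = 1793.4822
Numerator = 10709.7637; denominator = Σ(nₕ−1) = 165.
s²ₚ = 10709.7637/165 = 64.90766... → 64.908.

64.908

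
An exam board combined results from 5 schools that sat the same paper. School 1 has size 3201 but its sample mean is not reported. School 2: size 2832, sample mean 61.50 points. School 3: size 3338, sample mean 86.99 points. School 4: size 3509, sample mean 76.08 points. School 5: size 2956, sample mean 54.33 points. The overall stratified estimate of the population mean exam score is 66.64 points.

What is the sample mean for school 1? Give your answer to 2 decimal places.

50.99

N = 3201 + 2832 + 3338 + 3509 + 2956 = 15836.
Overall total = μ·N = 66.64·15836 = 1055311.04.
Subtract the known strata: 2832·61.50 + 3338·86.99 + 3509·76.08 + 2956·54.33 = 892104.82.
Remaining total for school 1: 1055311.04 − 892104.82 = 163206.22.
Divide by its size: 163206.22 / 3201 = 50.9860... → 50.99.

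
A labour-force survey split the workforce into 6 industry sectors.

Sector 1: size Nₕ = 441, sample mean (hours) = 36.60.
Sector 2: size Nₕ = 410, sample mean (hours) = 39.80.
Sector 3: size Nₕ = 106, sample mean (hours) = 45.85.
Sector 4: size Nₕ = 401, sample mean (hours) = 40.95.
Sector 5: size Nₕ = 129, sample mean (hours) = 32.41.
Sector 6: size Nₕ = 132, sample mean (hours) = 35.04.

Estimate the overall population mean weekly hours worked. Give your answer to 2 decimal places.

38.63

x̄_st = (Σ Nₕx̄ₕ) / (Σ Nₕ) = (441·36.60 + 410·39.80 + 106·45.85 + 401·40.95 + 129·32.41 + 132·35.04) / 1619
= 62545.82 / 1619 = 38.6324... → 38.63.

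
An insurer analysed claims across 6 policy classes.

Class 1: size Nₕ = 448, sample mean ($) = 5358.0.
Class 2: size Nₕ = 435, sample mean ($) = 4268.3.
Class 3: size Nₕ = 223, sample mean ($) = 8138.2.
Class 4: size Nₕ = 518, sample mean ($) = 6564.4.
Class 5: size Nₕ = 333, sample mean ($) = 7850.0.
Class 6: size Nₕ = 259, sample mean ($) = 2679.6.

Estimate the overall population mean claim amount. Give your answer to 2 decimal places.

N = 448 + 435 + 223 + 518 + 333 + 259 = 2216.
The stratified mean weights each stratum mean by its population share Nₕ/N.
Σ Nₕx̄ₕ = 448·5358.0 + 435·4268.3 + 223·8138.2 + 518·6564.4 + 333·7850.0 + 259·2679.6 = 2400384 + 1856710.5 + 1814818.6 + 3400359.2 + 2614050 + 694016.4 = 12780338.7.
Divide by N: 12780338.7 / 2216 = 5767.3009... → 5767.30.

5767.30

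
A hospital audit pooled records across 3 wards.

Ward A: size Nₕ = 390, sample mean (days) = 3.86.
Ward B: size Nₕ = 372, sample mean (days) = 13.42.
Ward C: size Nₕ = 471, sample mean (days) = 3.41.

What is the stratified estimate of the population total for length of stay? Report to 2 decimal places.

8103.75

A: 390·3.86 = 1505.4
B: 372·13.42 = 4992.24
C: 471·3.41 = 1606.11
τ̂ = Σ Nₕx̄ₕ = 8103.75.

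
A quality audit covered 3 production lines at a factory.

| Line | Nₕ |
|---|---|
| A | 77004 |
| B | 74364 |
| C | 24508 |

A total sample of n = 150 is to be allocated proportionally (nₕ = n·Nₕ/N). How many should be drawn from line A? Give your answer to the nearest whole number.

66

N = 77004 + 74364 + 24508 = 175876.
n_A = 150·77004/175876 = 65.675... → 66.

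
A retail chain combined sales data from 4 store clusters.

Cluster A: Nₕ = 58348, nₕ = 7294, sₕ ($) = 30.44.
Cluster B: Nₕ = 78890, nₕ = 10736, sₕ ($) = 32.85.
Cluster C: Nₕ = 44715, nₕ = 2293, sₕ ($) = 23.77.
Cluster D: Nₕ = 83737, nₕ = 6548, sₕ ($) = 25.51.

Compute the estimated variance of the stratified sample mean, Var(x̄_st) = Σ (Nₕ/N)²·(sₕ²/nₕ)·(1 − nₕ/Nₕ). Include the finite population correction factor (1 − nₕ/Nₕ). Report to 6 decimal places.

N = 265690. Term for each stratum: Wₕ²sₕ²/nₕ·(1−nₕ/Nₕ).
Var(x̄_st) = 0.005360791 + 0.007655810 + 0.006621376 + 0.009099859 = 0.028737835 → 0.028738.

0.028738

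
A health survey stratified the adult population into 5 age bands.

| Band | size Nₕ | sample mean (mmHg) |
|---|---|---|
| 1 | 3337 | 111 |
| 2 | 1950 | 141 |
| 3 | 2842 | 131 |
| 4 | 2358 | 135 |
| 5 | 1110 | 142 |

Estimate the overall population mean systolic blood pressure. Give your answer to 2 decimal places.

128.79

N = 3337 + 1950 + 2842 + 2358 + 1110 = 11597.
The stratified mean weights each stratum mean by its population share Nₕ/N.
Σ Nₕx̄ₕ = 3337·111 + 1950·141 + 2842·131 + 2358·135 + 1110·142 = 370407 + 274950 + 372302 + 318330 + 157620 = 1493609.
Divide by N: 1493609 / 11597 = 128.7927... → 128.79.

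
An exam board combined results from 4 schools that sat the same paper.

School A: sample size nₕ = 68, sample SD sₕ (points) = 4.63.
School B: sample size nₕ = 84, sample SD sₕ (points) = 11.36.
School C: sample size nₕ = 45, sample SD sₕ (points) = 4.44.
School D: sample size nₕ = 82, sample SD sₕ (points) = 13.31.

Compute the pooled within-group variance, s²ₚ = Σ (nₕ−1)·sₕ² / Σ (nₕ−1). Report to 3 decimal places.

Degrees of freedom: 67 + 83 + 44 + 81 = 275.
Σ(nₕ−1)sₕ² = 67·21.4369 + 83·129.0496 + 44·19.7136 + 81·177.1561 = 27364.4316.
s²ₚ = 27364.4316 / 275 = 99.50702... → 99.507.

99.507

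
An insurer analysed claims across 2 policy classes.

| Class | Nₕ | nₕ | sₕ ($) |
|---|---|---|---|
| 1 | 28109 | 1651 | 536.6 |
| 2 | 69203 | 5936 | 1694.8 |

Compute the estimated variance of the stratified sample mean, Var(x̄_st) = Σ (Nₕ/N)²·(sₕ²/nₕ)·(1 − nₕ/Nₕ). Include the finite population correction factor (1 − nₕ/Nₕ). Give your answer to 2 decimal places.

N = 97312. Term for each stratum: Wₕ²sₕ²/nₕ·(1−nₕ/Nₕ).
Var(x̄_st) = 13.69695 + 223.72390 = 237.42085 → 237.42.

237.42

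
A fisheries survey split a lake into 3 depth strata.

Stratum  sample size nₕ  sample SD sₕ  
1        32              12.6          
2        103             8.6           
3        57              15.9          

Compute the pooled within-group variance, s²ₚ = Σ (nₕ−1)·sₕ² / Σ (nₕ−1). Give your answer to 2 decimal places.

140.86

1: (32−1)·12.6² = 31·158.76 = 4921.56
2: (103−1)·8.6² = 102·73.96 = 7543.92
3: (57−1)·15.9² = 56·252.81 = 14157.36
Numerator = 26622.84; denominator = Σ(nₕ−1) = 189.
s²ₚ = 26622.84/189 = 140.8616... → 140.86.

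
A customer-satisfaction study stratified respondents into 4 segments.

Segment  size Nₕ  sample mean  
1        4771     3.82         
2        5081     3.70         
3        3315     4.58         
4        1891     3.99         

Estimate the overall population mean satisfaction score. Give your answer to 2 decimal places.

3.97

x̄_st = (Σ Nₕx̄ₕ) / (Σ Nₕ) = (4771·3.82 + 5081·3.70 + 3315·4.58 + 1891·3.99) / 15058
= 59752.71 / 15058 = 3.9682... → 3.97.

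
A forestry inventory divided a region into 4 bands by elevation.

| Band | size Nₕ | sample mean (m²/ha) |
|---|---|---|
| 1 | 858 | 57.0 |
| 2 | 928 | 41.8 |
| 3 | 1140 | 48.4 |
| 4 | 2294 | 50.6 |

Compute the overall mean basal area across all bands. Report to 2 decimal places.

N = 5220; weights Wₕ = Nₕ/N = (0.1644, 0.1778, 0.2184, 0.4395).
x̄_st = Σ Wₕ·x̄ₕ = 0.1644·57.0 + 0.1778·41.8 + 0.2184·48.4 + 0.4395·50.6 ≈ 49.6070...
→ 49.61.

49.61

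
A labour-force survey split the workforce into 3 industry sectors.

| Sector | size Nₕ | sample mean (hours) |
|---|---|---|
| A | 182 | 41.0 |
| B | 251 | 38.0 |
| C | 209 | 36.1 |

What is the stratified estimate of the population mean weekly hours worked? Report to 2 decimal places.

38.23

x̄_st = (Σ Nₕx̄ₕ) / (Σ Nₕ) = (182·41.0 + 251·38.0 + 209·36.1) / 642
= 24544.9 / 642 = 38.2319... → 38.23.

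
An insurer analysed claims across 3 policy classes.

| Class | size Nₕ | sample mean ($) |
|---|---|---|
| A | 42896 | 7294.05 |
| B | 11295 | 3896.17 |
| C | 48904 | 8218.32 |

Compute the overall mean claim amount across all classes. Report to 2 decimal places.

N = 103095; weights Wₕ = Nₕ/N = (0.4161, 0.1096, 0.4744).
x̄_st = Σ Wₕ·x̄ₕ = 0.4161·7294.05 + 0.1096·3896.17 + 0.4744·8218.32 ≈ 7360.2166...
→ 7360.22.

7360.22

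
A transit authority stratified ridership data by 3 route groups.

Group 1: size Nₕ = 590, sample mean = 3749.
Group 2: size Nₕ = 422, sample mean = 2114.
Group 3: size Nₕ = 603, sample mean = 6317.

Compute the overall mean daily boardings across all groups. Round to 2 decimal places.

4280.60

x̄_st = (Σ Nₕx̄ₕ) / (Σ Nₕ) = (590·3749 + 422·2114 + 603·6317) / 1615
= 6913169 / 1615 = 4280.6 → 4280.60.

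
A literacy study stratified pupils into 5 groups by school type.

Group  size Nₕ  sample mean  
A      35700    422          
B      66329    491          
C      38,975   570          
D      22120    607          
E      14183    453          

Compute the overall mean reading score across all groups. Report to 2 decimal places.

N = 35700 + 66329 + 38975 + 22120 + 14183 = 177307.
The stratified mean weights each stratum mean by its population share Nₕ/N.
Σ Nₕx̄ₕ = 35700·422 + 66329·491 + 38975·570 + 22120·607 + 14183·453 = 15065400 + 32567539 + 22215750 + 13426840 + 6424899 = 89700428.
Divide by N: 89700428 / 177307 = 505.9046... → 505.90.

505.90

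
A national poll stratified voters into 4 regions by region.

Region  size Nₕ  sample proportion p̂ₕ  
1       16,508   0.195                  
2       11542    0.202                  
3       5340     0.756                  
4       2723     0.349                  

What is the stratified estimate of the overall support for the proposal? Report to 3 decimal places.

0.292

Wₕ = Nₕ/N with N = 36113: 0.4571, 0.3196, 0.1479, 0.0754.
p̂_st = 0.4571·0.195 + 0.3196·0.202 + 0.1479·0.756 + 0.0754·0.349 ≈ 0.29180... → 0.292.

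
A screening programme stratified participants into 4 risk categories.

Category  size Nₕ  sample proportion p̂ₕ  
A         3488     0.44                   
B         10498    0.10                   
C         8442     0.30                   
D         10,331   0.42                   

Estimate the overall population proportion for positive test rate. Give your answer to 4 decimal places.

0.2887

Wₕ = Nₕ/N with N = 32759: 0.1065, 0.3205, 0.2577, 0.3154.
p̂_st = 0.1065·0.44 + 0.3205·0.10 + 0.2577·0.30 + 0.3154·0.42 ≈ 0.288658... → 0.2887.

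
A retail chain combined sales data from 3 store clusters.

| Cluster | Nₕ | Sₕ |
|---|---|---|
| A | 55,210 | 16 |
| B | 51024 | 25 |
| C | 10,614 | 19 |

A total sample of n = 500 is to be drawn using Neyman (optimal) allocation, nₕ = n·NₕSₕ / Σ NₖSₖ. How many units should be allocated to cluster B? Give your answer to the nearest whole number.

270

Σ NₕSₕ = 55210·16 + 51024·25 + 10614·19 = 2360626.
Share for B: 1275600/2360626 = 0.54037.
n_B = 500 × 0.54037 = 270.183... → 270.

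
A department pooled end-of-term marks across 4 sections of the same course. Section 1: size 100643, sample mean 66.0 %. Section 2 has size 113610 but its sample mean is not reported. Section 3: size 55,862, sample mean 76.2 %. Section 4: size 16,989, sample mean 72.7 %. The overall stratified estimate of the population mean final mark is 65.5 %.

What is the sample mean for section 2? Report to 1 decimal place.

Σ Nₕx̄ₕ = N·μ, so 113610·x̄_2 = 287104·65.5 − (100643·66.0 + 55862·76.2 + 16989·72.7).
= 18805312 − 12134222.7 = 6671089.3.
x̄_2 = 6671089.3 / 113610 = 58.719... → 58.7.

58.7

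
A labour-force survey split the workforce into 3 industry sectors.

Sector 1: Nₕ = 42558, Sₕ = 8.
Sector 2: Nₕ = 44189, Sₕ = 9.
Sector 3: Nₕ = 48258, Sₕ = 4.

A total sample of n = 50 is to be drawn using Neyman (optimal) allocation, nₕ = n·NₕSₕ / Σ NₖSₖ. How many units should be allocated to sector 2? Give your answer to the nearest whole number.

21

1: NₕSₕ = 42558·8 = 340464
2: NₕSₕ = 44189·9 = 397701
3: NₕSₕ = 48258·4 = 193032
Σ NₕSₕ = 931197.
n_2 = 50·397701/931197 = 21.354... → 21.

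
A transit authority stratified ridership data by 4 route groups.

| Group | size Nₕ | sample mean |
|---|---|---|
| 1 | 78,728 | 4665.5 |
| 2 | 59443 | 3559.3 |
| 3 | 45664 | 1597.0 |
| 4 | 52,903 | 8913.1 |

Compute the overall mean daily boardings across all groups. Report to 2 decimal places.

4745.06

N = 78728 + 59443 + 45664 + 52903 = 236738.
The stratified mean weights each stratum mean by its population share Nₕ/N.
Σ Nₕx̄ₕ = 78728·4665.5 + 59443·3559.3 + 45664·1597.0 + 52903·8913.1 = 367305484 + 211575469.9 + 72925408 + 471529729.3 = 1123336091.2.
Divide by N: 1123336091.2 / 236738 = 4745.0603... → 4745.06.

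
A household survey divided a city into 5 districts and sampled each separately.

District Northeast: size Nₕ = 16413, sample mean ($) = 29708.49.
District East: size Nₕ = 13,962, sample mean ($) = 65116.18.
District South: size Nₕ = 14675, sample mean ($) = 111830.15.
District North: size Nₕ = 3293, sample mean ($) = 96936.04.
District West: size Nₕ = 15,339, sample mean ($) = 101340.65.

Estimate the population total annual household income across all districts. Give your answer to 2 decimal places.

4911539612.85

Northeast: 16413·29708.49 = 487605446.37
East: 13962·65116.18 = 909152105.16
South: 14675·111830.15 = 1641107451.25
North: 3293·96936.04 = 319210379.72
West: 15339·101340.65 = 1554464230.35
τ̂ = Σ Nₕx̄ₕ = 4911539612.85.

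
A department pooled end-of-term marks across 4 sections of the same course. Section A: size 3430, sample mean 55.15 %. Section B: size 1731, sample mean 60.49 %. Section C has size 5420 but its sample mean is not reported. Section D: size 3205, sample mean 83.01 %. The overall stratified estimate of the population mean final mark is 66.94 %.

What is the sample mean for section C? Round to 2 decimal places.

N = 3430 + 1731 + 5420 + 3205 = 13786.
Overall total = μ·N = 66.94·13786 = 922834.84.
Subtract the known strata: 3430·55.15 + 1731·60.49 + 3205·83.01 = 559919.74.
Remaining total for section C: 922834.84 − 559919.74 = 362915.1.
Divide by its size: 362915.1 / 5420 = 66.9585... → 66.96.

66.96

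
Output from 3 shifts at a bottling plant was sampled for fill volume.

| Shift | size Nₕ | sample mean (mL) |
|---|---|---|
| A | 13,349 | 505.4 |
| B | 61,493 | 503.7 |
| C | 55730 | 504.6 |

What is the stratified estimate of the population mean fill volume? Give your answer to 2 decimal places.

504.26

x̄_st = (Σ Nₕx̄ₕ) / (Σ Nₕ) = (13349·505.4 + 61493·503.7 + 55730·504.6) / 130572
= 65841966.7 / 130572 = 504.2579... → 504.26.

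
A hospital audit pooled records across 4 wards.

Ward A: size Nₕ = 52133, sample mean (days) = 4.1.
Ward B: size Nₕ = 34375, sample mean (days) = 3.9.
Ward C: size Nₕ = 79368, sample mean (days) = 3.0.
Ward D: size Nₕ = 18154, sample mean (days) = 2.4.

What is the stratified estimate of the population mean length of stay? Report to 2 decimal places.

3.42

x̄_st = (Σ Nₕx̄ₕ) / (Σ Nₕ) = (52133·4.1 + 34375·3.9 + 79368·3.0 + 18154·2.4) / 184030
= 629481.4 / 184030 = 3.4205... → 3.42.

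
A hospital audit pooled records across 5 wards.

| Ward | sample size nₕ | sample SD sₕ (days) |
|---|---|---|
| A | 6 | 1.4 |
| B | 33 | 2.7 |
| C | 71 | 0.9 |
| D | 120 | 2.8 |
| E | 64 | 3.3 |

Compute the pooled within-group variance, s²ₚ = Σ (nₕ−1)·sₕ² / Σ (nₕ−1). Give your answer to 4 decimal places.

A: (6−1)·1.4² = 5·1.96 = 9.8
B: (33−1)·2.7² = 32·7.29 = 233.28
C: (71−1)·0.9² = 70·0.81 = 56.7
D: (120−1)·2.8² = 119·7.84 = 932.96
E: (64−1)·3.3² = 63·10.89 = 686.07
Numerator = 1918.81; denominator = Σ(nₕ−1) = 289.
s²ₚ = 1918.81/289 = 6.639481... → 6.6395.

6.6395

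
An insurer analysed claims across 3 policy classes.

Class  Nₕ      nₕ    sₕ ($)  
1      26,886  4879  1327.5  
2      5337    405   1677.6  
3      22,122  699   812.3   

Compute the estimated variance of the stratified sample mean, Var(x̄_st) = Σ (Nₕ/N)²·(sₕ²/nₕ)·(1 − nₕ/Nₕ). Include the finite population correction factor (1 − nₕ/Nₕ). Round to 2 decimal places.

285.77

N = 54345; Wₕ = Nₕ/N.
class 1: (26886/54345)²·1327.5²/4879·(1 − 4879/26886) = 72.36126
class 2: (5337/54345)²·1677.6²/405·(1 − 405/5337) = 61.93311
class 3: (22122/54345)²·812.3²/699·(1 − 699/22122) = 151.47509
Sum = 285.76946 → 285.77.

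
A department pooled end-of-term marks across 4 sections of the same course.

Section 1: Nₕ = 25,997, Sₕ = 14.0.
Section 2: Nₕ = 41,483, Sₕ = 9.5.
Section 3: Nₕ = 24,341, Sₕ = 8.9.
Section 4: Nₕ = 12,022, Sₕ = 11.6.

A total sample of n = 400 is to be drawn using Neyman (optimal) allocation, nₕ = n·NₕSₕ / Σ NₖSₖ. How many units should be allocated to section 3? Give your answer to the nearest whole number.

Σ NₕSₕ = 25997·14.0 + 41483·9.5 + 24341·8.9 + 12022·11.6 = 1114136.6.
Share for 3: 216634.9/1114136.6 = 0.19444.
n_3 = 400 × 0.19444 = 77.777... → 78.

78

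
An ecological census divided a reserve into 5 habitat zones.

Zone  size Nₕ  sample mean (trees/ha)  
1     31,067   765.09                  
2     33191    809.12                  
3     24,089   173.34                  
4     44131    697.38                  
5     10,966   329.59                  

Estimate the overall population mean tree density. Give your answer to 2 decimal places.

621.78

N = 31067 + 33191 + 24089 + 44131 + 10966 = 143444.
The stratified mean weights each stratum mean by its population share Nₕ/N.
Σ Nₕx̄ₕ = 31067·765.09 + 33191·809.12 + 24089·173.34 + 44131·697.38 + 10966·329.59 = 23769051.03 + 26855501.92 + 4175587.26 + 30776076.78 + 3614283.94 = 89190500.93.
Divide by N: 89190500.93 / 143444 = 621.7792... → 621.78.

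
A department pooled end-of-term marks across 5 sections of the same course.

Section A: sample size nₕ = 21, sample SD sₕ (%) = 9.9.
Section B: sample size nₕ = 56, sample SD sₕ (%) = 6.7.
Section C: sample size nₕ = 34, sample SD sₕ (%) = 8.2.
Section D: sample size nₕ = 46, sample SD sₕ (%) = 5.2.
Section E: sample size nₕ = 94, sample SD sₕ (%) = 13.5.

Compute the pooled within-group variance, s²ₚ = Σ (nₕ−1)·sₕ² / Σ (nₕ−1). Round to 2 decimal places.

100.87

A: (21−1)·9.9² = 20·98.01 = 1960.2
B: (56−1)·6.7² = 55·44.89 = 2468.95
C: (34−1)·8.2² = 33·67.24 = 2218.92
D: (46−1)·5.2² = 45·27.04 = 1216.8
E: (94−1)·13.5² = 93·182.25 = 16949.25
Numerator = 24814.12; denominator = Σ(nₕ−1) = 246.
s²ₚ = 24814.12/246 = 100.8704... → 100.87.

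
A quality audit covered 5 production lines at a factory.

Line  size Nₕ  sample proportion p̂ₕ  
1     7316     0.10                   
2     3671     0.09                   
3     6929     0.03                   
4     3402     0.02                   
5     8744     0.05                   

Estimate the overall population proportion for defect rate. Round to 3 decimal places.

0.059

Wₕ = Nₕ/N with N = 30062: 0.2434, 0.1221, 0.2305, 0.1132, 0.2909.
p̂_st = 0.2434·0.10 + 0.1221·0.09 + 0.2305·0.03 + 0.1132·0.02 + 0.2909·0.05 ≈ 0.05905... → 0.059.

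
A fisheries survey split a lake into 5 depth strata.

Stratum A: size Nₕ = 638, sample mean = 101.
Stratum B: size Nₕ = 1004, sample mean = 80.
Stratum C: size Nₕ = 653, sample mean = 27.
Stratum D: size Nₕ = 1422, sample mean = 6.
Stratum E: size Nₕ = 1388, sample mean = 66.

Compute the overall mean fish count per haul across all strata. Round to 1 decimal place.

51.4

N = 5105; weights Wₕ = Nₕ/N = (0.1250, 0.1967, 0.1279, 0.2786, 0.2719).
x̄_st = Σ Wₕ·x̄ₕ = 0.1250·101 + 0.1967·80 + 0.1279·27 + 0.2786·6 + 0.2719·66 ≈ 51.426...
→ 51.4.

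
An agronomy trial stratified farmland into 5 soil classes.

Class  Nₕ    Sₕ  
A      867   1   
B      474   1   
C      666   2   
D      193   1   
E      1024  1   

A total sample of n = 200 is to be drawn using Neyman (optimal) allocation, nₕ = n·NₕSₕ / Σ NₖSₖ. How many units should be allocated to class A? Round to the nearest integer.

45

A: NₕSₕ = 867·1 = 867
B: NₕSₕ = 474·1 = 474
C: NₕSₕ = 666·2 = 1332
D: NₕSₕ = 193·1 = 193
E: NₕSₕ = 1024·1 = 1024
Σ NₕSₕ = 3890.
n_A = 200·867/3890 = 44.576... → 45.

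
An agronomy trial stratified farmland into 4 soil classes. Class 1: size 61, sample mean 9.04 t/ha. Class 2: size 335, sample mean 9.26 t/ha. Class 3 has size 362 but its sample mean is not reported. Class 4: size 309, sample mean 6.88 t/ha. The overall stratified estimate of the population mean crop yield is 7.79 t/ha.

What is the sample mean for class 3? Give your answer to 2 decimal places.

7.00

N = 61 + 335 + 362 + 309 = 1067.
Overall total = μ·N = 7.79·1067 = 8311.93.
Subtract the known strata: 61·9.04 + 335·9.26 + 309·6.88 = 5779.46.
Remaining total for class 3: 8311.93 − 5779.46 = 2532.47.
Divide by its size: 2532.47 / 362 = 6.9958... → 7.00.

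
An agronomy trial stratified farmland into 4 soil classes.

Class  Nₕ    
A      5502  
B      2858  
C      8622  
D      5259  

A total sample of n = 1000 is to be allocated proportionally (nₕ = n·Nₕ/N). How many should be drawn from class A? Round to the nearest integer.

Share of class A = 5502/22241 = 0.24738.
Allocate 1000 × 0.24738 = 247.381... → 247.

247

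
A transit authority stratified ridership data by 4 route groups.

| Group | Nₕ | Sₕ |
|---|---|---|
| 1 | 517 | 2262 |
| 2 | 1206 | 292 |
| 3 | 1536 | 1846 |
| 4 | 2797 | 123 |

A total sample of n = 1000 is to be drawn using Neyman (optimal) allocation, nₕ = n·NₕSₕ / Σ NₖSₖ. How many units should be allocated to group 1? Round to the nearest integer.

249

1: NₕSₕ = 517·2262 = 1169454
2: NₕSₕ = 1206·292 = 352152
3: NₕSₕ = 1536·1846 = 2835456
4: NₕSₕ = 2797·123 = 344031
Σ NₕSₕ = 4701093.
n_1 = 1000·1169454/4701093 = 248.762... → 249.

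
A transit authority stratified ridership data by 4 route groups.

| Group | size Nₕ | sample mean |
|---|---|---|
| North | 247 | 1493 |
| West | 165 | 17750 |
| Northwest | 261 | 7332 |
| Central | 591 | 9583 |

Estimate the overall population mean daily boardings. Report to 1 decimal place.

N = 247 + 165 + 261 + 591 = 1264.
Weight each subgroup mean by Nₕ/N and sum.
Σ Nₕx̄ₕ = 247·1493 + 165·17750 + 261·7332 + 591·9583 = 368771 + 2928750 + 1913652 + 5663553 = 10874726.
Divide by N: 10874726 / 1264 = 8603.422... → 8603.4.

8603.4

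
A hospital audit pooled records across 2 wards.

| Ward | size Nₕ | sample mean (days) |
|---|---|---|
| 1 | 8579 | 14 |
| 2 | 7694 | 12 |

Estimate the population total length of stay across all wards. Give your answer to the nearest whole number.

1: 8579·14 = 120106
2: 7694·12 = 92328
τ̂ = Σ Nₕx̄ₕ = 212434.

212434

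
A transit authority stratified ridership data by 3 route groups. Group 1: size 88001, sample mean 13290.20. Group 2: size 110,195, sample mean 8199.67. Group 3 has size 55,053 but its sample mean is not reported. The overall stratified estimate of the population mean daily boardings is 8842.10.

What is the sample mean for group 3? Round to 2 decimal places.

Σ Nₕx̄ₕ = N·μ, so 55053·x̄_3 = 253249·8842.10 − (88001·13290.20 + 110195·8199.67).
= 2239252982.9 − 2073113525.85 = 166139457.05.
x̄_3 = 166139457.05 / 55053 = 3017.8093... → 3017.81.

3017.81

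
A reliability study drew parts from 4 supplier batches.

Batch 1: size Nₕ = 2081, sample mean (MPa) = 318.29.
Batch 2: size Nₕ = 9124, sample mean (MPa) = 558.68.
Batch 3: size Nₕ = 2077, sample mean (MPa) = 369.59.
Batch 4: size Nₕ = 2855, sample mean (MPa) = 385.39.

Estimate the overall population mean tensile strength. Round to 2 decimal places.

N = 2081 + 9124 + 2077 + 2855 = 16137.
Weight each subgroup mean by Nₕ/N and sum.
Σ Nₕx̄ₕ = 2081·318.29 + 9124·558.68 + 2077·369.59 + 2855·385.39 = 662361.49 + 5097396.32 + 767638.43 + 1100288.45 = 7627684.69.
Divide by N: 7627684.69 / 16137 = 472.6829... → 472.68.

472.68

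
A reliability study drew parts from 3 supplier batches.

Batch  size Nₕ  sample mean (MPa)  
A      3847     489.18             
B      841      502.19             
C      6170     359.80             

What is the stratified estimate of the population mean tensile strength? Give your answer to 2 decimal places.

416.67

N = 10858; weights Wₕ = Nₕ/N = (0.3543, 0.0775, 0.5682).
x̄_st = Σ Wₕ·x̄ₕ = 0.3543·489.18 + 0.0775·502.19 + 0.5682·359.80 ≈ 416.6682...
→ 416.67.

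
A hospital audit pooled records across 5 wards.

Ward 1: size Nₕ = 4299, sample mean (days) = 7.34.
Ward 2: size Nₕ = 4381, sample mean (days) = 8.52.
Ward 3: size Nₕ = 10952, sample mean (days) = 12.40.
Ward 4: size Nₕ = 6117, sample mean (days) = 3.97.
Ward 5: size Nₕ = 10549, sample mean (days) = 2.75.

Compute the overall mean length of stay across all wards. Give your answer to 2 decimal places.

N = 36298; weights Wₕ = Nₕ/N = (0.1184, 0.1207, 0.3017, 0.1685, 0.2906).
x̄_st = Σ Wₕ·x̄ₕ = 0.1184·7.34 + 0.1207·8.52 + 0.3017·12.40 + 0.1685·3.97 + 0.2906·2.75 ≈ 7.1073...
→ 7.11.

7.11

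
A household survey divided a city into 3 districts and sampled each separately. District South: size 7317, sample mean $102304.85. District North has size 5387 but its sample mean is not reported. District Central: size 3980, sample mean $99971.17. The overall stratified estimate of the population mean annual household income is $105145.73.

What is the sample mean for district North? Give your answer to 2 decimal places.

112827.46

Σ Nₕx̄ₕ = N·μ, so 5387·x̄_North = 16684·105145.73 − (7317·102304.85 + 3980·99971.17).
= 1754251359.32 − 1146449844.05 = 607801515.27.
x̄_North = 607801515.27 / 5387 = 112827.4578... → 112827.46.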